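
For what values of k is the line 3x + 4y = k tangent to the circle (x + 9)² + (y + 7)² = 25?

k = −80 or k = −30

The line touches the circle iff its distance from (−9, −7) is 5:
|3·(−9) + 4·(−7) − k| / √25 = 5
|k − (−55)| = 5·5, so k = −30 or k = −80.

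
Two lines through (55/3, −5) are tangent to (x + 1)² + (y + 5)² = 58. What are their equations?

3x − 7y = 90 and 3x + 7y = 20

Let a tangent through (55/3, −5) have slope m. Its distance from (−1, −5) must equal √58:
(−58/3m − (0))² = 58(m² + 1)
49m² − 9 = 0, so m = 3/7 or m = −3/7.
With m = 3/7: 3x − 7y = 90. With m = −3/7: 3x + 7y = 20.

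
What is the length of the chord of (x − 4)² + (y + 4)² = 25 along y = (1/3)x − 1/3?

√10

From the line, y = (−1 + x)/3. Substituting:
10x² − 50x + 40 = 0  ⟹  x² − 5x + 4 = 0
x = 4 or x = 1, giving (4, 1) and (1, 0).
|(4, 1) − (1, 0)| = √((3)² + (1)²) = √10.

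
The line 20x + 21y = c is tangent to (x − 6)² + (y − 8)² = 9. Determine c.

The line touches the circle iff its distance from (6, 8) is 3:
|20·6 + 21·8 − c| / √841 = 3
|c − (288)| = 3·29, so c = 375 or c = 201.

c = 201 or c = 375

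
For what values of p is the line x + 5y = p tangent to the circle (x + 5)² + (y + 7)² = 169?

p = −40 ± 13√26

The line touches the circle iff its distance from (−5, −7) is 13:
|1·(−5) + 5·(−7) − p| / √26 = 13
|p − (−40)| = 13√26.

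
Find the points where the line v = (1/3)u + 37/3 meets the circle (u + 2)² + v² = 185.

(−13, 8) and (2, 13)

From the line, v = (37 + u)/3. Substituting:
10u² + 110u − 260 = 0  ⟹  u² + 11u − 26 = 0
u = 2 or u = −13, giving (2, 13) and (−13, 8).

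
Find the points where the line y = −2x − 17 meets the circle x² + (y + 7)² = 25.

(−5, −7) and (−3, −11)

Substitute y = −2x − 17:
5x² + 40x + 75 = 0  ⟹  x² + 8x + 15 = 0
x = −3 or x = −5, giving (−3, −11) and (−5, −7).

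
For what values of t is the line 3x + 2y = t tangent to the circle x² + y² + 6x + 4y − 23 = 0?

The line touches the circle iff its distance from (−3, −2) is 6:
|3·(−3) + 2·(−2) − t| / √13 = 6
|t − (−13)| = 6√13.

t = −13 ± 6√13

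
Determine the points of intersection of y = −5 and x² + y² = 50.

Express y = −5 and substitute into the circle:
x² − 25 = 0
x = 5 or x = −5, giving (5, −5) and (−5, −5).

(−5, −5) and (5, −5)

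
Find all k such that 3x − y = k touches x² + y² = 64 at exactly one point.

The line touches the circle iff its distance from (0, 0) is 8:
|3·0 − 1·0 − k| / √10 = 8
|k| = 8√10.

k = ±8√10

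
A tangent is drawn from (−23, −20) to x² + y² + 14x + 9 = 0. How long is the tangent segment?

2√154

The centre is (−7, 0) and r = 2√10. The square of the distance from P to the centre is 256 + 400 = 656.
The tangent meets the radius at right angles, so tangent² = |PO|² − r² = 656 − 40 = 616.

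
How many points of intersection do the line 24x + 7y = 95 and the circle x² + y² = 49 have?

2

Substituting the line into the circle gives 625x² − 4560x + 6624 = 0.
Δ = 20793600 − 16560000 = 4233600.
Two real roots: the line is a secant.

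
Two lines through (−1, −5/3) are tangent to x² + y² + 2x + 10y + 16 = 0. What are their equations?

A line y − (−5/3) = m(x − (−1)) is tangent when its distance from (−1, −5) is √10:
[m·(0) − (−10/3)]² = 10(m² + 1)
9m² − 1 = 0, so m = 1/3 or m = −1/3.
With m = 1/3: x − 3y = 4. With m = −1/3: x + 3y = −6.

x − 3y = 4 and x + 3y = −6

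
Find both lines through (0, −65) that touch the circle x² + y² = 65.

8x + y = −65 and 8x − y = 65

Write the tangent as mx − y + (−65 − m·(0)) = 0 and set its distance from the centre to √65:
[m·(0) − (65)]² = 65(m² + 1)
m² − 64 = 0, so m = −8 or m = 8.
Through (0, −65) these give 8x + y = −65 and 8x − y = 65.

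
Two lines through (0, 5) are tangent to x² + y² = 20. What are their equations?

x − 2y = −10 and x + 2y = 10

Write the tangent as mx − y + (5 − m·(0)) = 0 and set its distance from the centre to 2√5:
[m·(0) − (−5)]² = 20(m² + 1)
4m² − 1 = 0, so m = 1/2 or m = −1/2.
With m = 1/2: x − 2y = −10. With m = −1/2: x + 2y = 10.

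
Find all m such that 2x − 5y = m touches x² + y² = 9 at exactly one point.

The line touches the circle iff its distance from (0, 0) is 3:
|2·0 − 5·0 − m| / √29 = 3
|m| = 3√29.

m = ±3√29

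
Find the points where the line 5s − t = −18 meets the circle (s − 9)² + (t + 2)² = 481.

Substitute t = 5s + 18:
26s² + 182s = 0  ⟹  s² + 7s = 0
s = 0 or s = −7, giving (0, 18) and (−7, −17).

(−7, −17) and (0, 18)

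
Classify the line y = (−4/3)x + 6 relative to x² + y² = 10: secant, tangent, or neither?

Substituting the line into the circle gives 25x² − 144x + 234 = 0.
Discriminant = (−144)² − 4·25·(234) = −2664 < 0.
No real roots: the line does not meet the circle.

neither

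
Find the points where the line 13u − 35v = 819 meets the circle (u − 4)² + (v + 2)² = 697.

(−7, −26) and (28, −13)

Express v = (−819 + 13u)/35 and substitute into the circle:
1394u² − 29274u − 273224 = 0  ⟹  u² − 21u − 196 = 0
u = 28 or u = −7, giving (28, −13) and (−7, −26).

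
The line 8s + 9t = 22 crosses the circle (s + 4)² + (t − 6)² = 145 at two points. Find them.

Express t = (22 − 8s)/9 and substitute into the circle:
145s² + 1160s − 9425 = 0  ⟹  s² + 8s − 65 = 0
s = 5 or s = −13, giving (5, −2) and (−13, 14).

(−13, 14) and (5, −2)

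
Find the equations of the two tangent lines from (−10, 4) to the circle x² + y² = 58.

A line y − (4) = m(x − (−10)) is tangent when its distance from (0, 0) is √58:
(10m − (−4))² = 58(m² + 1)
21m² + 40m − 21 = 0, so m = 3/7 or m = −7/3.
Through (−10, 4) these give 3x − 7y = −58 and 7x + 3y = −58.

3x − 7y = −58 and 7x + 3y = −58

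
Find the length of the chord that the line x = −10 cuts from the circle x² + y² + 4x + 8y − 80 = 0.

The line gives x = −10. Substituting into the circle:
y² + 8y − 20 = 0
y = 2 or y = −10, giving (−10, 2) and (−10, −10).
Chord length = distance between (−10, 2) and (−10, −10) = √144 = 12.

12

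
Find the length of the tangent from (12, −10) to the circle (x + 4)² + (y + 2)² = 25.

The centre is (−4, −2) and r = 5. The square of the distance from P to the centre is 256 + 64 = 320.
Power of the point: PT² = |PO|² − r² = 295, so PT = √295.

√295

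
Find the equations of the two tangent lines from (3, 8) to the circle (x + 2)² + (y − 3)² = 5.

x − 2y = −13 and 2x − y = −2

Write the tangent as mx − y + (8 − m·(3)) = 0 and set its distance from the centre to √5:
(−5m − (−5))² = 5(m² + 1)
2m² − 5m + 2 = 0, so m = 1/2 or m = 2.
With m = 1/2: x − 2y = −13. With m = 2: 2x − y = −2.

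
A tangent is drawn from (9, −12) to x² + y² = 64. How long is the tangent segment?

√161

Centre (0, 0), r² = 64. |PO|² = (9)² + (−12)² = 225.
Power of the point: PT² = |PO|² − r² = 161, so PT = √161.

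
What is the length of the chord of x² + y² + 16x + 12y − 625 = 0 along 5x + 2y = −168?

6√29

The distance from (−8, −6) to the line is 116/√29, and r² = 725.
Chord = 2√(r² − d²) = 2·√(261) = 6√29.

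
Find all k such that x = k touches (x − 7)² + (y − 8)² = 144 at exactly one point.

The line touches the circle iff its distance from (7, 8) is 12:
|1·7 + 0·8 − k| / √1 = 12
|k − (7)| = 12, so k = 19 or k = −5.

k = −5 or k = 19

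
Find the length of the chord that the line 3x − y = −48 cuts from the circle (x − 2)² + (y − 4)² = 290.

Substitute y = 3x + 48:
10x² + 260x + 1650 = 0  ⟹  x² + 26x + 165 = 0
x = −11 or x = −15, giving (−11, 15) and (−15, 3).
|(−11, 15) − (−15, 3)| = √((4)² + (12)²) = 4√10.

4√10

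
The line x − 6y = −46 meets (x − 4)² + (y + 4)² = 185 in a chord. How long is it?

From the line, y = (46 + x)/6. Substituting:
37x² − 148x − 1184 = 0  ⟹  x² − 4x − 32 = 0
x = 8 or x = −4, giving (8, 9) and (−4, 7).
|(8, 9) − (−4, 7)| = √((12)² + (2)²) = 2√37.

2√37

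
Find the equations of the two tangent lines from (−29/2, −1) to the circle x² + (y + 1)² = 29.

Let a tangent through (−29/2, −1) have slope m. Its distance from (0, −1) must equal √29:
[m·(29/2) − (0)]² = 29(m² + 1)
25m² − 4 = 0, so m = 2/5 or m = −2/5.
With m = 2/5: 2x − 5y = −24. With m = −2/5: 2x + 5y = −34.

2x − 5y = −24 and 2x + 5y = −34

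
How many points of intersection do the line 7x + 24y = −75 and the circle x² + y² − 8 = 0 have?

Centre (0, 0), r² = 8. Distance² from centre to line = (75)²/625 = 9.
Since d² > r², the line lies outside the circle.

0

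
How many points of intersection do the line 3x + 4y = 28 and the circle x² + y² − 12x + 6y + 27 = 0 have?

0

Substituting the line into the circle gives 25x² − 432x + 1888 = 0.
Δ = 186624 − 188800 = −2176.
No real roots: the line does not meet the circle.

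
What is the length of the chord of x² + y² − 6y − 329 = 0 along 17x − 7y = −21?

From the line, y = (21 + 17x)/7. Substituting:
338x² − 16562 = 0  ⟹  x² − 49 = 0
x = 7 or x = −7, giving (7, 20) and (−7, −14).
Chord length = distance between (7, 20) and (−7, −14) = √1352 = 26√2.

26√2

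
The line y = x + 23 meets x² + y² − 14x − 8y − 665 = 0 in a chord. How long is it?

28√2

The distance from (7, 4) to the line is 26/√2, and r² = 730.
Half the chord is √(r² − d²) = √(392), so the full chord is 28√2.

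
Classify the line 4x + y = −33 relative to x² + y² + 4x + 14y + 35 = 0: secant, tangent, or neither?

neither

Centre (−2, −7), r² = 18. Distance² from centre to line = (18)²/17 = 324/17.
Since d² > r², the line lies outside the circle.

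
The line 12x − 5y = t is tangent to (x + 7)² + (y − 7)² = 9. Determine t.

t = −158 or t = −80

Tangency holds when the distance from the centre (−7, 7) to the line equals the radius 3:
|12·(−7) − 5·7 − t| / √169 = 3
|t − (−119)| = 3·13, so t = −80 or t = −158.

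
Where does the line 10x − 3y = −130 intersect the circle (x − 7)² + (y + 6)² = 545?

Substitute y = (130 + 10x)/3:
109x² + 2834x + 17440 = 0  ⟹  x² + 26x + 160 = 0
x = −10 or x = −16, giving (−10, 10) and (−16, −10).

(−16, −10) and (−10, 10)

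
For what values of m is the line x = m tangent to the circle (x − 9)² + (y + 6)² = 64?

m = 1 or m = 17

Tangency holds when the distance from the centre (9, −6) to the line equals the radius 8:
|1·9 + 0·(−6) − m| / √1 = 8
|m − (9)| = 8, so m = 17 or m = 1.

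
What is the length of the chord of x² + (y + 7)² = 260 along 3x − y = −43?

2√10

Centre (0, −7), r² = 260. Perpendicular distance d from centre to line = |50| / √10 = 50/√10.
Chord = 2√(r² − d²) = 2·√(10) = 2√10.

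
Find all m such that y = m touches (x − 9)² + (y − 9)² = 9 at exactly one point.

Tangency holds when the distance from the centre (9, 9) to the line equals the radius 3:
|0·9 + 1·9 − m| / √1 = 3
|m − (9)| = 3, so m = 12 or m = 6.

m = 6 or m = 12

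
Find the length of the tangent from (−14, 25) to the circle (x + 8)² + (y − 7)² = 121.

With centre O = (−8, 7), |OP|² = 360 and r² = 121.
The tangent meets the radius at right angles, so tangent² = |PO|² − r² = 360 − 121 = 239.

√239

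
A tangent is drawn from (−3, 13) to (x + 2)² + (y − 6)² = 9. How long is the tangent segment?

√41

The centre is (−2, 6) and r = 3. The square of the distance from P to the centre is 1 + 49 = 50.
By the tangent–radius right angle, tangent length = √(|PO|² − r²) = √41.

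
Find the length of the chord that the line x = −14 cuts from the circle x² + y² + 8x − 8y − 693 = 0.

50

The line gives x = −14. Substituting into the circle:
y² − 8y − 609 = 0
y = 29 or y = −21, giving (−14, 29) and (−14, −21).
Chord length = distance between (−14, 29) and (−14, −21) = √2500 = 50.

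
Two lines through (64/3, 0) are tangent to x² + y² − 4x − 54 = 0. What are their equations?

Let a tangent through (64/3, 0) have slope m. Its distance from (2, 0) must equal √58:
(−58/3m − (0))² = 58(m² + 1)
49m² − 9 = 0, so m = 3/7 or m = −3/7.
Through (64/3, 0) these give 3x − 7y = 64 and 3x + 7y = 64.

3x − 7y = 64 and 3x + 7y = 64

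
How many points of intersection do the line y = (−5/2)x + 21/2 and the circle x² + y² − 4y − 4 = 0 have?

d² = (5·0 + 2·2 − (21))²/29 = 289/29; r² = 8.
Since d² > r², the line lies outside the circle.

0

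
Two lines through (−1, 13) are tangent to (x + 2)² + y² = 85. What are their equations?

Write the tangent as mx − y + (13 − m·(−1)) = 0 and set its distance from the centre to √85:
(−1m − (−13))² = 85(m² + 1)
42m² + 13m − 42 = 0, so m = 6/7 or m = −7/6.
Through (−1, 13) these give 6x − 7y = −97 and 7x + 6y = 71.

6x − 7y = −97 and 7x + 6y = 71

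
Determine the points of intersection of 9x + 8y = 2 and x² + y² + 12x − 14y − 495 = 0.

From the line, y = (2 − 9x)/8. Substituting:
145x² + 1740x − 31900 = 0  ⟹  x² + 12x − 220 = 0
x = 10 or x = −22, giving (10, −11) and (−22, 25).

(−22, 25) and (10, −11)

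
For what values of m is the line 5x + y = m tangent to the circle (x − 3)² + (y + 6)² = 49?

m = 9 ± 7√26

The line touches the circle iff its distance from (3, −6) is 7:
|5·3 + 1·(−6) − m| / √26 = 7
|m − (9)| = 7√26.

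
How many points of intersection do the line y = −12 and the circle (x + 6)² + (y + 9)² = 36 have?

2

Centre (−6, −9), r² = 36. Distance² from centre to line = (3)² = 9.
Since d² < r², the line cuts the circle twice.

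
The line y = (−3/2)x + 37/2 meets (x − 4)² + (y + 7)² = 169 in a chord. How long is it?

4√13

The distance from (4, −7) to the line is 39/√13, and r² = 169.
Chord = 2√(r² − d²) = 2·√(52) = 4√13.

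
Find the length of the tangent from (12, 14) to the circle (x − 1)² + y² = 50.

√267

Centre (1, 0), r² = 50. |PO|² = (11)² + (14)² = 317.
The tangent meets the radius at right angles, so tangent² = |PO|² − r² = 317 − 50 = 267.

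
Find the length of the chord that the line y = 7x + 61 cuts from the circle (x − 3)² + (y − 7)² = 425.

25√2

The distance from (3, 7) to the line is 75/√50, and r² = 425.
Half the chord is √(r² − d²) = √(625/2), so the full chord is 25√2.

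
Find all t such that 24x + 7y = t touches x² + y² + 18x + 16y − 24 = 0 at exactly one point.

t = −597 or t = 53

The line touches the circle iff its distance from (−9, −8) is 13:
|24·(−9) + 7·(−8) − t| / √625 = 13
|t − (−272)| = 13·25, so t = 53 or t = −597.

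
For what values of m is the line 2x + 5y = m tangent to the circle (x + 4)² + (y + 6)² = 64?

m = −38 ± 8√29

The line touches the circle iff its distance from (−4, −6) is 8:
|2·(−4) + 5·(−6) − m| / √29 = 8
|m − (−38)| = 8√29.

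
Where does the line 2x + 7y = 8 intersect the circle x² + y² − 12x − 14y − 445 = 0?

(−17, 6) and (25, −6)

Substitute y = (8 − 2x)/7:
53x² − 424x − 22525 = 0  ⟹  x² − 8x − 425 = 0
x = 25 or x = −17, giving (25, −6) and (−17, 6).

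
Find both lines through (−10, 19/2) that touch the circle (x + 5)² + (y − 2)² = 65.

7x − 4y = −108 and x − 8y = −86

A line y − (19/2) = m(x − (−10)) is tangent when its distance from (−5, 2) is √65:
[m·(5) − (−15/2)]² = 65(m² + 1)
32m² − 60m + 7 = 0, so m = 7/4 or m = 1/8.
Through (−10, 19/2) these give 7x − 4y = −108 and x − 8y = −86.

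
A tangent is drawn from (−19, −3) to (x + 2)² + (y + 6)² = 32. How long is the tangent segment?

The centre is (−2, −6) and r = 4√2. The square of the distance from P to the centre is 289 + 9 = 298.
By the tangent–radius right angle, tangent length = √(|PO|² − r²) = √266.

√266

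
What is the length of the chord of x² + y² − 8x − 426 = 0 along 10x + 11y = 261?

2√221

Centre (4, 0), r² = 442. Perpendicular distance d from centre to line = |−221| / √221 = 221/√221.
Chord = 2√(r² − d²) = 2·√(221) = 2√221.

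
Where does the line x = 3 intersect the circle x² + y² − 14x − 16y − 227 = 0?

(3, −10) and (3, 26)

The line gives x = 3. Substituting into the circle:
y² − 16y − 260 = 0
y = 26 or y = −10, giving (3, 26) and (3, −10).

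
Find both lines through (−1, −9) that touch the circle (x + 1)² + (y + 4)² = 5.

Write the tangent as mx − y + (−9 − m·(−1)) = 0 and set its distance from the centre to √5:
[m·(0) − (5)]² = 5(m² + 1)
m² − 4 = 0, so m = −2 or m = 2.
Through (−1, −9) these give 2x + y = −11 and 2x − y = 7.

2x + y = −11 and 2x − y = 7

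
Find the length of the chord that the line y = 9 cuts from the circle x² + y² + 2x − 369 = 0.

34

The distance from (−1, 0) to the line is 9, and r² = 370.
Chord = 2√(r² − d²) = 2·√(289) = 34.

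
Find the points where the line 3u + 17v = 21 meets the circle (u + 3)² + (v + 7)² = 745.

(−27, 6) and (24, −3)

Express v = (21 − 3u)/17 and substitute into the circle:
298u² + 894u − 193104 = 0  ⟹  u² + 3u − 648 = 0
u = 24 or u = −27, giving (24, −3) and (−27, 6).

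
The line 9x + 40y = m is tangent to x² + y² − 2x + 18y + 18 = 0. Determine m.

m = −679 or m = −23

Tangency holds when the distance from the centre (1, −9) to the line equals the radius 8:
|9·1 + 40·(−9) − m| / √1681 = 8
|m − (−351)| = 8·41, so m = −23 or m = −679.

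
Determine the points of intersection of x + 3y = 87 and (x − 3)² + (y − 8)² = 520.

Express y = (87 − x)/3 and substitute into the circle:
10x² − 180x − 630 = 0  ⟹  x² − 18x − 63 = 0
x = 21 or x = −3, giving (21, 22) and (−3, 30).

(−3, 30) and (21, 22)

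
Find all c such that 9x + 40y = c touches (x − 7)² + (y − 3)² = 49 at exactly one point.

For a tangent, require d(centre, line) = r = 7.
|9·7 + 40·3 − c| / √1681 = 7
|c − (183)| = 7·41, so c = 470 or c = −104.

c = −104 or c = 470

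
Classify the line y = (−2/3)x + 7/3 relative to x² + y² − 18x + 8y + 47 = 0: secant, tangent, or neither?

Centre (9, −4), r² = 50. Distance² from centre to line = (−1)²/13 = 1/13.
Since d² < r², the line cuts the circle twice.

secant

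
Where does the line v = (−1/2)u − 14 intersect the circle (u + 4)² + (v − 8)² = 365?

(−18, −5) and (−6, −11)

From the line, v = (−28 − u)/2. Substituting:
5u² + 120u + 540 = 0  ⟹  u² + 24u + 108 = 0
u = −6 or u = −18, giving (−6, −11) and (−18, −5).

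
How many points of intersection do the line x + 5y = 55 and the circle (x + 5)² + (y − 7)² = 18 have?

d² = (1·(−5) + 5·7 − (55))²/26 = 625/26; r² = 18.
Since d² > r², the line lies outside the circle.

0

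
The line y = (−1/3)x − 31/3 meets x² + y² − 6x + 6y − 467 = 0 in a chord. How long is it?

Express y = (−31 − x)/3 and substitute into the circle:
10x² − 10x − 3800 = 0  ⟹  x² − x − 380 = 0
x = 20 or x = −19, giving (20, −17) and (−19, −4).
|(20, −17) − (−19, −4)| = √((39)² + (−13)²) = 13√10.

13√10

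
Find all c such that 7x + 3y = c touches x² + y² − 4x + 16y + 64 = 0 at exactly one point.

For a tangent, require d(centre, line) = r = 2.
|7·2 + 3·(−8) − c| / √58 = 2
|c − (−10)| = 2√58.

c = −10 ± 2√58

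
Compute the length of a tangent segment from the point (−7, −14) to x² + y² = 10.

√235

Centre (0, 0), r² = 10. |PO|² = (−7)² + (−14)² = 245.
Power of the point: PT² = |PO|² − r² = 235, so PT = √235.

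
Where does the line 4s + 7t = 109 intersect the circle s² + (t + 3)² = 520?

(−6, 19) and (22, 3)

Substitute t = (109 − 4s)/7:
65s² − 1040s − 8580 = 0  ⟹  s² − 16s − 132 = 0
s = 22 or s = −6, giving (22, 3) and (−6, 19).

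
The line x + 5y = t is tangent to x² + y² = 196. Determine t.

Tangency holds when the distance from the centre (0, 0) to the line equals the radius 14:
|1·0 + 5·0 − t| / √26 = 14
|t| = 14√26.

t = ±14√26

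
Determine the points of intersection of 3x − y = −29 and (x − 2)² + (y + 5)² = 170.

Express y = 3x + 29 and substitute into the circle:
10x² + 200x + 990 = 0  ⟹  x² + 20x + 99 = 0
x = −9 or x = −11, giving (−9, 2) and (−11, −4).

(−11, −4) and (−9, 2)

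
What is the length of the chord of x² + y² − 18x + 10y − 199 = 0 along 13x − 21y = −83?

Express y = (83 + 13x)/21 and substitute into the circle:
610x² − 3050x − 63440 = 0  ⟹  x² − 5x − 104 = 0
x = 13 or x = −8, giving (13, 12) and (−8, −1).
Chord length = distance between (13, 12) and (−8, −1) = √610 = √610.

√610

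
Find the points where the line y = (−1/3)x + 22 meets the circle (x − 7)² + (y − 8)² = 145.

Substitute y = (66 − x)/3:
10x² − 210x + 900 = 0  ⟹  x² − 21x + 90 = 0
x = 15 or x = 6, giving (15, 17) and (6, 20).

(6, 20) and (15, 17)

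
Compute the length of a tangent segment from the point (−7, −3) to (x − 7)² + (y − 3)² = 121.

With centre O = (7, 3), |OP|² = 232 and r² = 121.
By the tangent–radius right angle, tangent length = √(|PO|² − r²) = √111.

√111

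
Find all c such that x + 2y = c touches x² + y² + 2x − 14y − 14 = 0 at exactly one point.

The line touches the circle iff its distance from (−1, 7) is 8:
|1·(−1) + 2·7 − c| / √5 = 8
|c − (13)| = 8√5.

c = 13 ± 8√5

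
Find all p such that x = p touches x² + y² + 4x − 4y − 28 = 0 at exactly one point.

The line touches the circle iff its distance from (−2, 2) is 6:
|1·(−2) + 0·2 − p| / √1 = 6
|p − (−2)| = 6, so p = 4 or p = −8.

p = −8 or p = 4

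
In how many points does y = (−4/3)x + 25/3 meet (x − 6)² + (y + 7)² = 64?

2

Centre (6, −7), r² = 64. Distance² from centre to line = (−22)²/25 = 484/25.
Since d² < r², the line cuts the circle twice.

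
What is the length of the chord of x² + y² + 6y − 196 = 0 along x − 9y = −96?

√82

Centre (0, −3), r² = 205. Perpendicular distance d from centre to line = |123| / √82 = 123/√82.
Chord = 2√(r² − d²) = 2·√(41/2) = √82.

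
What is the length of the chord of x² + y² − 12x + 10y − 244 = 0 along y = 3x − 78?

The distance from (6, −5) to the line is 55/√10, and r² = 305.
Chord = 2√(r² − d²) = 2·√(5/2) = √10.

√10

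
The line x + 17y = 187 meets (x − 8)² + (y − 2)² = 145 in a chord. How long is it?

√290

From the line, y = (187 − x)/17. Substituting:
290x² − 4930x = 0  ⟹  x² − 17x = 0
x = 17 or x = 0, giving (17, 10) and (0, 11).
|(17, 10) − (0, 11)| = √((17)² + (−1)²) = √290.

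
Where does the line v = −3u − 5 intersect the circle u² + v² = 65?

Substitute v = −3u − 5:
10u² + 30u − 40 = 0  ⟹  u² + 3u − 4 = 0
u = 1 or u = −4, giving (1, −8) and (−4, 7).

(−4, 7) and (1, −8)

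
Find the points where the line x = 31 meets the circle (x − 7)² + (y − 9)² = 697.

The line gives x = 31. Substituting into the circle:
y² − 18y − 40 = 0
y = 20 or y = −2, giving (31, 20) and (31, −2).

(31, −2) and (31, 20)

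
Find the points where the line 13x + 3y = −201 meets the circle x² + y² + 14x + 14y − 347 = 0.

(−18, 11) and (−9, −28)

From the line, y = (−201 − 13x)/3. Substituting:
178x² + 4806x + 28836 = 0  ⟹  x² + 27x + 162 = 0
x = −9 or x = −18, giving (−9, −28) and (−18, 11).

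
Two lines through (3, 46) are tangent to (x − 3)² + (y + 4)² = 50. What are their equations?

7x + y = 67 and 7x − y = −25

A line y − (46) = m(x − (3)) is tangent when its distance from (3, −4) is 5√2:
[m·(0) − (−50)]² = 50(m² + 1)
m² − 49 = 0, so m = −7 or m = 7.
With m = −7: 7x + y = 67. With m = 7: 7x − y = −25.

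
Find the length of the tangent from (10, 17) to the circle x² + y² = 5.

With centre O = (0, 0), |OP|² = 389 and r² = 5.
By the tangent–radius right angle, tangent length = √(|PO|² − r²) = √384 = 8√6.

8√6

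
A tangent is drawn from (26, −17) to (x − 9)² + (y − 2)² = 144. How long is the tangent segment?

With centre O = (9, 2), |OP|² = 650 and r² = 144.
By the tangent–radius right angle, tangent length = √(|PO|² − r²) = √506.

√506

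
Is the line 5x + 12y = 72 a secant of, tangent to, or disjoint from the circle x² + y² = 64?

Substituting the line into the circle gives 169x² − 720x − 4032 = 0.
Δ = 518400 − (−2725632) = 3244032.
Two real roots: the line is a secant.

secant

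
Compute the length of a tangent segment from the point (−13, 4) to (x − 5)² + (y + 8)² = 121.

With centre O = (5, −8), |OP|² = 468 and r² = 121.
By the tangent–radius right angle, tangent length = √(|PO|² − r²) = √347.

√347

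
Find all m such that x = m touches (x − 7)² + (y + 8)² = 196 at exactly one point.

m = −7 or m = 21

For a tangent, require d(centre, line) = r = 14.
|1·7 + 0·(−8) − m| / √1 = 14
|m − (7)| = 14, so m = 21 or m = −7.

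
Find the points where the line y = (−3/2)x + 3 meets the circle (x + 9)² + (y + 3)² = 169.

Substitute y = (6 − 3x)/2:
13x² − 208 = 0  ⟹  x² − 16 = 0
x = 4 or x = −4, giving (4, −3) and (−4, 9).

(−4, 9) and (4, −3)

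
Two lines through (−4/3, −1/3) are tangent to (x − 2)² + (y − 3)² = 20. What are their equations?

x + 2y = −2 and 2x + y = −3

A line y − (−1/3) = m(x − (−4/3)) is tangent when its distance from (2, 3) is 2√5:
[m·(10/3) − (10/3)]² = 20(m² + 1)
2m² + 5m + 2 = 0, so m = −1/2 or m = −2.
With m = −1/2: x + 2y = −2. With m = −2: 2x + y = −3.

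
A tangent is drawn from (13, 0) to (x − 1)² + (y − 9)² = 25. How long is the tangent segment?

Centre (1, 9), r² = 25. |PO|² = (12)² + (−9)² = 225.
The tangent meets the radius at right angles, so tangent² = |PO|² − r² = 225 − 25 = 200.

10√2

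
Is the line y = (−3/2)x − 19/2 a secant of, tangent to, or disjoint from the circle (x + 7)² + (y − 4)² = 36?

Substituting the line into the circle gives 13x² + 218x + 781 = 0.
Discriminant = (218)² − 4·13·(781) = 6912 > 0.
Two real roots: the line is a secant.

secant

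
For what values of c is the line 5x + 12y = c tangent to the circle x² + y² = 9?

Tangency holds when the distance from the centre (0, 0) to the line equals the radius 3:
|5·0 + 12·0 − c| / √169 = 3
|c| = 3·13, so c = 39 or c = −39.

c = −39 or c = 39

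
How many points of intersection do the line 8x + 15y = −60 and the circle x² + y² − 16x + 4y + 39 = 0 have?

0

Substituting the line into the circle gives 289x² − 3120x + 8775 = 0.
Discriminant = (−3120)² − 4·289·(8775) = −409500 < 0.
No real roots: the line does not meet the circle.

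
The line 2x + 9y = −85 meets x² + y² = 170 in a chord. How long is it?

Express y = (−85 − 2x)/9 and substitute into the circle:
85x² + 340x − 6545 = 0  ⟹  x² + 4x − 77 = 0
x = 7 or x = −11, giving (7, −11) and (−11, −7).
Chord length = distance between (7, −11) and (−11, −7) = √340 = 2√85.

2√85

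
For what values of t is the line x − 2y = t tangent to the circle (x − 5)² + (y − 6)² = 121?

t = −7 ± 11√5

For a tangent, require d(centre, line) = r = 11.
|1·5 − 2·6 − t| / √5 = 11
|t − (−7)| = 11√5.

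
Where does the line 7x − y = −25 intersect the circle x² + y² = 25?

From the line, y = 7x + 25. Substituting:
50x² + 350x + 600 = 0  ⟹  x² + 7x + 12 = 0
x = −3 or x = −4, giving (−3, 4) and (−4, −3).

(−4, −3) and (−3, 4)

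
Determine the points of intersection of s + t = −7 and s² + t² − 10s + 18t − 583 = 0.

Substitute t = −s − 7:
2s² − 14s − 660 = 0  ⟹  s² − 7s − 330 = 0
s = 22 or s = −15, giving (22, −29) and (−15, 8).

(−15, 8) and (22, −29)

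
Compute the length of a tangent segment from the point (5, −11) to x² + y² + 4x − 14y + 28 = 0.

2√87

The centre is (−2, 7) and r = 5. The square of the distance from P to the centre is 49 + 324 = 373.
Power of the point: PT² = |PO|² − r² = 348, so PT = 2√87.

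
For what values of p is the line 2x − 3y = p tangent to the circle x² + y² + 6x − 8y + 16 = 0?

p = −18 ± 3√13

For a tangent, require d(centre, line) = r = 3.
|2·(−3) − 3·4 − p| / √13 = 3
|p − (−18)| = 3√13.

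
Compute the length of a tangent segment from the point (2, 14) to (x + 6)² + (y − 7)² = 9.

2√26

Centre (−6, 7), r² = 9. |PO|² = (8)² + (7)² = 113.
Power of the point: PT² = |PO|² − r² = 104, so PT = 2√26.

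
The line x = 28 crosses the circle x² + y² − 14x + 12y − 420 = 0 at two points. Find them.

The line gives x = 28. Substituting into the circle:
y² + 12y − 28 = 0
y = 2 or y = −14, giving (28, 2) and (28, −14).

(28, −14) and (28, 2)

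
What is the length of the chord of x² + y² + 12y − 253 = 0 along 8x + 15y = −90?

34

Substitute y = (−90 − 8x)/15:
289x² − 65025 = 0  ⟹  x² − 225 = 0
x = 15 or x = −15, giving (15, −14) and (−15, 2).
|(15, −14) − (−15, 2)| = √((30)² + (−16)²) = 34.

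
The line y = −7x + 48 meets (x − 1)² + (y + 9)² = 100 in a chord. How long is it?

10√2

The distance from (1, −9) to the line is 50/√50, and r² = 100.
Half the chord is √(r² − d²) = √(50), so the full chord is 10√2.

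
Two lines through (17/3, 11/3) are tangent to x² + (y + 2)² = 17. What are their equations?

Let a tangent through (17/3, 11/3) have slope m. Its distance from (0, −2) must equal √17:
(−17/3m − (−17/3))² = 17(m² + 1)
4m² − 17m + 4 = 0, so m = 1/4 or m = 4.
Through (17/3, 11/3) these give x − 4y = −9 and 4x − y = 19.

x − 4y = −9 and 4x − y = 19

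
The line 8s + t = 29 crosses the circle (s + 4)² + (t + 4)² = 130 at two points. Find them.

(3, 5) and (5, −11)

Express t = −8s + 29 and substitute into the circle:
65s² − 520s + 975 = 0  ⟹  s² − 8s + 15 = 0
s = 5 or s = 3, giving (5, −11) and (3, 5).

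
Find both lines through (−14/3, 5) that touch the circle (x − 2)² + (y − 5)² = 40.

Write the tangent as mx − y + (5 − m·(−14/3)) = 0 and set its distance from the centre to 2√10:
[m·(20/3) − (0)]² = 40(m² + 1)
m² − 9 = 0, so m = −3 or m = 3.
With m = −3: 3x + y = −9. With m = 3: 3x − y = −19.

3x + y = −9 and 3x − y = −19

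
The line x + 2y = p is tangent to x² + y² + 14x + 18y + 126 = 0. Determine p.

p = −25 ± 2√5

The line touches the circle iff its distance from (−7, −9) is 2:
|1·(−7) + 2·(−9) − p| / √5 = 2
|p − (−25)| = 2√5.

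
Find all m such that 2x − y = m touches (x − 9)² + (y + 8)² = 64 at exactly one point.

m = 26 ± 8√5

The line touches the circle iff its distance from (9, −8) is 8:
|2·9 − 1·(−8) − m| / √5 = 8
|m − (26)| = 8√5.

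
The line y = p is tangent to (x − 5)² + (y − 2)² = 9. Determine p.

p = −1 or p = 5

The line touches the circle iff its distance from (5, 2) is 3:
|0·5 + 1·2 − p| / √1 = 3
|p − (2)| = 3, so p = 5 or p = −1.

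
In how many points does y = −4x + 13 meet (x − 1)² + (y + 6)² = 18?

Substituting the line into the circle gives 17x² − 154x + 344 = 0.
Δ = 23716 − 23392 = 324.
Two real roots: the line is a secant.

2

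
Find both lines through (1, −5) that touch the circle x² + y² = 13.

2x + 3y = −13 and 3x − 2y = 13

Let a tangent through (1, −5) have slope m. Its distance from (0, 0) must equal √13:
(−1m − (5))² = 13(m² + 1)
6m² − 5m − 6 = 0, so m = −2/3 or m = 3/2.
With m = −2/3: 2x + 3y = −13. With m = 3/2: 3x − 2y = 13.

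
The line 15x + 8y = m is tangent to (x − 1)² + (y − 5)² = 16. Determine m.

m = −13 or m = 123

The line touches the circle iff its distance from (1, 5) is 4:
|15·1 + 8·5 − m| / √289 = 4
|m − (55)| = 4·17, so m = 123 or m = −13.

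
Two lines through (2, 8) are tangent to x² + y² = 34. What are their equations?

5x + 3y = 34 and 3x − 5y = −34

A line y − (8) = m(x − (2)) is tangent when its distance from (0, 0) is √34:
[m·(−2) − (−8)]² = 34(m² + 1)
15m² + 16m − 15 = 0, so m = −5/3 or m = 3/5.
Through (2, 8) these give 5x + 3y = 34 and 3x − 5y = −34.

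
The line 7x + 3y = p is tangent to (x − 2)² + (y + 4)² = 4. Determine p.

Tangency holds when the distance from the centre (2, −4) to the line equals the radius 2:
|7·2 + 3·(−4) − p| / √58 = 2
|p − (2)| = 2√58.

p = 2 ± 2√58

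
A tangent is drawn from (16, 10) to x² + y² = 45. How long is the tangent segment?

The centre is (0, 0) and r = 3√5. The square of the distance from P to the centre is 256 + 100 = 356.
Power of the point: PT² = |PO|² − r² = 311, so PT = √311.

√311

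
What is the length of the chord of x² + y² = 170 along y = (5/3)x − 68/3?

2√34

Centre (0, 0), r² = 170. Perpendicular distance d from centre to line = |−68| / √34 = 68/√34.
Chord = 2√(r² − d²) = 2·√(34) = 2√34.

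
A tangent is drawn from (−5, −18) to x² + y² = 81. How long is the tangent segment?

Centre (0, 0), r² = 81. |PO|² = (−5)² + (−18)² = 349.
By the tangent–radius right angle, tangent length = √(|PO|² − r²) = √268 = 2√67.

2√67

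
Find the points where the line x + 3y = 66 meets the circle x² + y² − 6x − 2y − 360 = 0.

(6, 20) and (12, 18)

Express y = (66 − x)/3 and substitute into the circle:
10x² − 180x + 720 = 0  ⟹  x² − 18x + 72 = 0
x = 12 or x = 6, giving (12, 18) and (6, 20).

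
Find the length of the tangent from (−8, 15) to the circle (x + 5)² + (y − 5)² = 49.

With centre O = (−5, 5), |OP|² = 109 and r² = 49.
By the tangent–radius right angle, tangent length = √(|PO|² − r²) = √60 = 2√15.

2√15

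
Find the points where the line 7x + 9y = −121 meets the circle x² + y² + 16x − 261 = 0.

From the line, y = (−121 − 7x)/9. Substituting:
130x² + 2990x − 6500 = 0  ⟹  x² + 23x − 50 = 0
x = 2 or x = −25, giving (2, −15) and (−25, 6).

(−25, 6) and (2, −15)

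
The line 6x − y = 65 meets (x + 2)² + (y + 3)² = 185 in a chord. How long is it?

2√37

The distance from (−2, −3) to the line is 74/√37, and r² = 185.
Chord = 2√(r² − d²) = 2·√(37) = 2√37.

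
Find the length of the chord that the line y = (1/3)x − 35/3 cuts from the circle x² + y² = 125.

√10

From the line, y = (−35 + x)/3. Substituting:
10x² − 70x + 100 = 0  ⟹  x² − 7x + 10 = 0
x = 5 or x = 2, giving (5, −10) and (2, −11).
|(5, −10) − (2, −11)| = √((3)² + (1)²) = √10.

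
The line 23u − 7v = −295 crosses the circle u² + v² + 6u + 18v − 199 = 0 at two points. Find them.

(−18, −17) and (−11, 6)

Substitute v = (295 + 23u)/7:
578u² + 16762u + 114444 = 0  ⟹  u² + 29u + 198 = 0
u = −11 or u = −18, giving (−11, 6) and (−18, −17).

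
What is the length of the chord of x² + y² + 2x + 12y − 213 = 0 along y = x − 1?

22√2

From the line, y = x − 1. Substituting:
2x² + 12x − 224 = 0  ⟹  x² + 6x − 112 = 0
x = 8 or x = −14, giving (8, 7) and (−14, −15).
Chord length = distance between (8, 7) and (−14, −15) = √968 = 22√2.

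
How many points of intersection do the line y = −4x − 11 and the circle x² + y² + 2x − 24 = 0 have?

2

Centre (−1, 0), r² = 25. Distance² from centre to line = (7)²/17 = 49/17.
Since d² < r², the line cuts the circle twice.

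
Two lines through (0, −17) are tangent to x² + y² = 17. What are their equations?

Let a tangent through (0, −17) have slope m. Its distance from (0, 0) must equal √17:
(0m − (17))² = 17(m² + 1)
m² − 16 = 0, so m = −4 or m = 4.
Through (0, −17) these give 4x + y = −17 and 4x − y = 17.

4x + y = −17 and 4x − y = 17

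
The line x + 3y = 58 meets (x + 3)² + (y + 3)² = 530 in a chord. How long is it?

4√10

The distance from (−3, −3) to the line is 70/√10, and r² = 530.
Half the chord is √(r² − d²) = √(40), so the full chord is 4√10.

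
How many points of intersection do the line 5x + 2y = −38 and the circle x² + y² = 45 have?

Centre (0, 0), r² = 45. Distance² from centre to line = (38)²/29 = 1444/29.
Since d² > r², the line lies outside the circle.

0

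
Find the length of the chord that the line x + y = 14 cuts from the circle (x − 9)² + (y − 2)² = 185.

19√2

Centre (9, 2), r² = 185. Perpendicular distance d from centre to line = |−3| / √2 = 3/√2.
Chord = 2√(r² − d²) = 2·√(361/2) = 19√2.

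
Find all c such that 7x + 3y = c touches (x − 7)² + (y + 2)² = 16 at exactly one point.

c = 43 ± 4√58

Tangency holds when the distance from the centre (7, −2) to the line equals the radius 4:
|7·7 + 3·(−2) − c| / √58 = 4
|c − (43)| = 4√58.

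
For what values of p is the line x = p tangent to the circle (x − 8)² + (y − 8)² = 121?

p = −3 or p = 19

Tangency holds when the distance from the centre (8, 8) to the line equals the radius 11:
|1·8 + 0·8 − p| / √1 = 11
|p − (8)| = 11, so p = 19 or p = −3.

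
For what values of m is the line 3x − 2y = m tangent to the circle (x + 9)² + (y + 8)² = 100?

The line touches the circle iff its distance from (−9, −8) is 10:
|3·(−9) − 2·(−8) − m| / √13 = 10
|m − (−11)| = 10√13.

m = −11 ± 10√13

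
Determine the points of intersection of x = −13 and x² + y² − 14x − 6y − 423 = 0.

(−13, −6) and (−13, 12)

The line gives x = −13. Substituting into the circle:
y² − 6y − 72 = 0
y = 12 or y = −6, giving (−13, 12) and (−13, −6).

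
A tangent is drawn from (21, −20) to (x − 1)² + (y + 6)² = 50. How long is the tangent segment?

With centre O = (1, −6), |OP|² = 596 and r² = 50.
By the tangent–radius right angle, tangent length = √(|PO|² − r²) = √546.

√546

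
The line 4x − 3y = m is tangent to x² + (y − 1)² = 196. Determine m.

m = −73 or m = 67

Tangency holds when the distance from the centre (0, 1) to the line equals the radius 14:
|4·0 − 3·1 − m| / √25 = 14
|m − (−3)| = 14·5, so m = 67 or m = −73.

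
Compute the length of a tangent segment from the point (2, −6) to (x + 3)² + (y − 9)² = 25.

15

Centre (−3, 9), r² = 25. |PO|² = (5)² + (−15)² = 250.
Power of the point: PT² = |PO|² − r² = 225, so PT = 15.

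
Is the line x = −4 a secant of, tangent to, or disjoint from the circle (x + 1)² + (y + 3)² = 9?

tangent

Substituting the line into the circle gives y² + 6y + 9 = 0.
Δ = 36 − 36 = 0.
A repeated root: the line is tangent.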